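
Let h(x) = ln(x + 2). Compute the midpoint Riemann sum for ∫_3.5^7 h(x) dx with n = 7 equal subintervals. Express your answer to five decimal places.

Δx = (7 − 3.5)/7 = 0.5.
Midpoints: 3.75, 4.25, 4.75, 5.25, 5.75, 6.25, 6.75.
h(3.75) ≈ 1.74920, h(4.25) ≈ 1.83258, h(4.75) ≈ 1.90954, h(5.25) ≈ 1.98100, h(5.75) ≈ 2.04769, h(6.25) ≈ 2.11021, h(6.75) ≈ 2.16905.
Sum = Δx · [h(3.75) + h(4.25) + h(4.75) + ...].
Sum ≈ 6.89964.

6.89964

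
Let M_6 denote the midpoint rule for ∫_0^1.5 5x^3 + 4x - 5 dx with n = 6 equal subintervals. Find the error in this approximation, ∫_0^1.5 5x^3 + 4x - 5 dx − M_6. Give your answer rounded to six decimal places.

Exact integral: ∫_0^1.5 f(x) dx = 3.328125.
M_6 ≈ 3.24023438.
Error ≈ 3.328125 − 3.24023438 ≈ 0.087891.

0.087891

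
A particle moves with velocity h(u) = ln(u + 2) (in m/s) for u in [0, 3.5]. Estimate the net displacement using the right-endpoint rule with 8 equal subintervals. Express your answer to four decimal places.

Δu = (3.5 − 0)/8 = 0.4375.
Right endpoints: 0.4375, 0.875, 1.3125, 1.75, 2.1875, 2.625, 3.0625, 3.5.
h(0.4375) ≈ 0.8910, h(0.875) ≈ 1.0561, h(1.3125) ≈ 1.1977, h(1.75) ≈ 1.3218, h(2.1875) ≈ 1.4321, h(2.625) ≈ 1.5315, h(3.0625) ≈ 1.6219, h(3.5) ≈ 1.7047.
Sum = Δu · [h(0.4375) + h(0.875) + h(1.3125) + ...].
Sum ≈ 4.7060.

4.7060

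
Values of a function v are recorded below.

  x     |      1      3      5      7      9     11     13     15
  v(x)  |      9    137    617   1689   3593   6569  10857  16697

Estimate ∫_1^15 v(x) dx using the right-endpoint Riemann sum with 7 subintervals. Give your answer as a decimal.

80318

Δx = 2.
Sum = 2·[137 + 617 + 1689 + 3593 + 6569 + 10857 + 16697] = 80318.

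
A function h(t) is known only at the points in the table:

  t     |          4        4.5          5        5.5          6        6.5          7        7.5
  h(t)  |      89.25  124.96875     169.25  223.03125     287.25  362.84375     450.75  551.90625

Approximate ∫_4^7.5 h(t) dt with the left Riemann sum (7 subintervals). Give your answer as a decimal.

Δt = 0.5.
Sum = 0.5·[89.25 + 124.96875 + 169.25 + 223.03125 + 287.25 + 362.84375 + 450.75] = 853.671875.

853.671875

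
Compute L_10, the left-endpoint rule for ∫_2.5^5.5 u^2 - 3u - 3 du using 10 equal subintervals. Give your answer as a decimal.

Δu = (5.5 − 2.5)/10 = 0.3.
Left endpoints: 2.5, 2.8, 3.1, 3.4, 3.7, 4, 4.3, 4.6, 4.9, 5.2.
f(2.5) = -4.25, f(2.8) = -3.56, f(3.1) = -2.69, f(3.4) = -1.64, f(3.7) = -0.41, f(4) = 1, f(4.3) = 2.59, f(4.6) = 4.36, f(4.9) = 6.31, f(5.2) = 8.44.
Sum = Δu · [f(2.5) + f(2.8) + f(3.1) + ...].
Sum = 3.045.

3.045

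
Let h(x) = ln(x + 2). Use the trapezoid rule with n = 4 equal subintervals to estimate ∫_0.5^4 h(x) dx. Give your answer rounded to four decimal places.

Δx = (4 − 0.5)/4 = 0.875.
h(0.5) ≈ 0.9163, h(1.375) ≈ 1.2164, h(2.25) ≈ 1.4469, h(3.125) ≈ 1.6341, h(4) ≈ 1.7918.
T_4 = (Δx/2)·[h(x_0) + 2h(x_1) + 2h(x_2) + 2h(x_3) + h(x_4)].
Sum ≈ 4.9450.

4.9450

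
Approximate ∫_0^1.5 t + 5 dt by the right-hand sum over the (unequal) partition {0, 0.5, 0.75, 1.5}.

Subinterval widths: 0.5, 0.25, 0.75.
Right endpoints: 0.5, 0.75, 1.5.
f(0.5) = 5.5, f(0.75) = 5.75, f(1.5) = 6.5.
Sum = Σ Δt_i · f(t_i).
Sum = 9.0625.

9.0625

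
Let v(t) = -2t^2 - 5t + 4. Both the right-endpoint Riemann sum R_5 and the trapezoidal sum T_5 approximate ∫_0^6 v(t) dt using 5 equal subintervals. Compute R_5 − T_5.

-61.2

R_5 = -274.08.
T_5 = -212.88.
R_5 − T_5 = -61.2.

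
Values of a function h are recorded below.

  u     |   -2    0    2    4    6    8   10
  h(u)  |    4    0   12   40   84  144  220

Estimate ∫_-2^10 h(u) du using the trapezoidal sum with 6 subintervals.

784

Δu = 2.
T_6 = (2/2)·[4 + 2·0 + 2·12 + 2·40 + 2·84 + 2·144 + 220] = 784.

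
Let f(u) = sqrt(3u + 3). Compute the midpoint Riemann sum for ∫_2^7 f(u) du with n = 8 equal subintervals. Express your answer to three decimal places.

Δu = (7 − 2)/8 = 0.625.
Midpoints: 2.3125, 2.9375, 3.5625, 4.1875, 4.8125, 5.4375, 6.0625, 6.6875.
f(2.3125) ≈ 3.152, f(2.9375) ≈ 3.437, f(3.5625) ≈ 3.700, f(4.1875) ≈ 3.945, f(4.8125) ≈ 4.176, f(5.4375) ≈ 4.395, f(6.0625) ≈ 4.603, f(6.6875) ≈ 4.802.
Sum = Δu · [f(2.3125) + f(2.9375) + f(3.5625) + ...].
Sum ≈ 20.131.

20.131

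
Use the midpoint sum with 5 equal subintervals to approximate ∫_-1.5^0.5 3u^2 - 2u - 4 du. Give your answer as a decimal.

Δu = (0.5 − (-1.5))/5 = 0.4.
Midpoints: -1.3, -0.9, -0.5, -0.1, 0.3.
f(-1.3) = 3.67, f(-0.9) = 0.23, f(-0.5) = -2.25, f(-0.1) = -3.77, f(0.3) = -4.33.
Sum = Δu · [f(-1.3) + f(-0.9) + f(-0.5) + f(-0.1) + f(0.3)].
Sum = -2.58.

-2.58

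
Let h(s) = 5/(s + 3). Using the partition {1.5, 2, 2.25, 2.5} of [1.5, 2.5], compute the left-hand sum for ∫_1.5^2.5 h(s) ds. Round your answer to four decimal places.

1.0437

Subinterval widths: 0.5, 0.25, 0.25.
Left endpoints: 1.5, 2, 2.25.
h(1.5) = 10/9, h(2) = 1, h(2.25) = 20/21.
Sum = Σ Δs_i · h(s_i).
Sum ≈ 1.0437.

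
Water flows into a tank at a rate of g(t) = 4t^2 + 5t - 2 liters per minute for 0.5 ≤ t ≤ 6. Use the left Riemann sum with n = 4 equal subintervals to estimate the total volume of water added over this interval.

Δt = (6 − 0.5)/4 = 1.375.
Left endpoints: 0.5, 1.875, 3.25, 4.625.
g(0.5) = 1.5, g(1.875) = 21.4375, g(3.25) = 56.5, g(4.625) = 106.6875.
Sum = Δt · [g(0.5) + g(1.875) + g(3.25) + g(4.625)].
Sum = 255.921875.

255.921875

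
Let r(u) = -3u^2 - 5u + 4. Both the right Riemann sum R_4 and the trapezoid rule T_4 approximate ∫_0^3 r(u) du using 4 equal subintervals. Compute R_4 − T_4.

R_4 = -54.09375.
T_4 = -38.34375.
R_4 − T_4 = -15.75.

-15.75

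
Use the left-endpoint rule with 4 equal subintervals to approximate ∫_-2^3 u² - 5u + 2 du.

22.96875

Δu = (3 − (-2))/4 = 1.25.
Left endpoints: -2, -0.75, 0.5, 1.75.
f(-2) = 16, f(-0.75) = 6.3125, f(0.5) = -0.25, f(1.75) = -3.6875.
Sum = Δu · [f(-2) + f(-0.75) + f(0.5) + f(1.75)].
Sum = 22.96875.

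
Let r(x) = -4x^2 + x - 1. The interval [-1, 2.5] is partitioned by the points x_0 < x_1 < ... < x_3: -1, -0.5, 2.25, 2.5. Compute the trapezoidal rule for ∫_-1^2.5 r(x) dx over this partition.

Subinterval widths: 0.5, 2.75, 0.25.
r(-1) = -6, r(-0.5) = -2.5, r(2.25) = -19, r(2.5) = -23.5.
On each subinterval the trapezoid contributes (Δx_i/2)·[r(x_{i-1}) + r(x_i)].
Sum = -37.

-37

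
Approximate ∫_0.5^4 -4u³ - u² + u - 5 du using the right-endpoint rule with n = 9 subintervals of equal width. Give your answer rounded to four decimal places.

Δu = (4 − 0.5)/9 = 7/18.
Right endpoints: 8/9, 23/18, 5/3, 37/18, 22/9, 17/6, 29/9, 65/18, 4.
f(8/9) = -5621/729, f(23/18) = -39949/2916, f(5/3) = -665/27, f(37/18) = -122213/2916, f(22/9) = -48811/729, f(17/6) = -10927/108, f(29/9) = -106421/729, f(65/18) = -591325/2916, f(4) = -273.
Sum = Δu · [f(8/9) + f(23/18) + f(5/3) + ...].
Sum ≈ -341.3868.

-341.3868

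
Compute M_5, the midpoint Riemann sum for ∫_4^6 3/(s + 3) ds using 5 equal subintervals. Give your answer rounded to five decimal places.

0.75378

Δs = (6 − 4)/5 = 0.4.
Midpoints: 4.2, 4.6, 5, 5.4, 5.8.
f(4.2) = 5/12, f(4.6) = 15/38, f(5) = 0.375, f(5.4) = 5/14, f(5.8) = 15/44.
Sum = Δs · [f(4.2) + f(4.6) + f(5) + f(5.4) + f(5.8)].
Sum ≈ 0.75378.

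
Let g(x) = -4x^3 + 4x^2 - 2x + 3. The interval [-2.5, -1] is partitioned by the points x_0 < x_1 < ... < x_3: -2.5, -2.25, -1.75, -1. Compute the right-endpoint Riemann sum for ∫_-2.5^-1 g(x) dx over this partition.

48.171875

Subinterval widths: 0.25, 0.5, 0.75.
Right endpoints: -2.25, -1.75, -1.
g(-2.25) = 73.3125, g(-1.75) = 40.1875, g(-1) = 13.
Sum = Σ Δx_i · g(x_i).
Sum = 48.171875.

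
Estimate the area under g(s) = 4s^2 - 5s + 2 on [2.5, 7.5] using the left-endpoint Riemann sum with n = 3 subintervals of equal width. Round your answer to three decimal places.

290.093

Δs = (7.5 − 2.5)/3 = 5/3.
Left endpoints: 2.5, 25/6, 35/6.
g(2.5) = 14.5, g(25/6) = 911/18, g(35/6) = 1961/18.
Sum = Δs · [g(2.5) + g(25/6) + g(35/6)].
Sum ≈ 290.093.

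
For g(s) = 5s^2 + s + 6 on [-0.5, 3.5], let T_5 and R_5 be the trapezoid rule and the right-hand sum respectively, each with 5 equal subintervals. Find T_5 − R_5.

-25.6

T_5 = 103.8.
R_5 = 129.4.
T_5 − R_5 = -25.6.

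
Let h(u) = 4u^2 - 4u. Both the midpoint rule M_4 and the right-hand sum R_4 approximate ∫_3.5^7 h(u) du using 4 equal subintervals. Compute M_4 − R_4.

-60.8671875

M_4 = 325.7734375.
R_4 = 386.640625.
M_4 − R_4 = -60.8671875.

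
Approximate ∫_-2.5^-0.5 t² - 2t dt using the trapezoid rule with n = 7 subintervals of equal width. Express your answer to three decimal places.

11.194

Δt = (-0.5 − (-2.5))/7 = 2/7.
f(-2.5) = 11.25, f(-31/14) = 1829/196, f(-27/14) = 1485/196, f(-23/14) = 1173/196, f(-19/14) = 893/196, f(-15/14) = 645/196, f(-11/14) = 429/196, f(-0.5) = 1.25.
T_7 = (Δt/2)·[f(t_0) + 2f(t_1) + ... + 2f(t_{6}) + f(t_7)].
Sum ≈ 11.194.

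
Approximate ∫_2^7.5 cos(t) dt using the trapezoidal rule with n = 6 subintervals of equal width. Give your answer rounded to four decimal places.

0.0267

Δt = (7.5 − 2)/6 = 11/12.
f(2) ≈ -0.4161, f(35/12) ≈ -0.9748, f(23/6) ≈ -0.7701, f(4.75) ≈ 0.0376, f(17/3) ≈ 0.8159, f(79/12) ≈ 0.9553, f(7.5) ≈ 0.3466.
T_6 = (Δt/2)·[f(t_0) + 2f(t_1) + ... + 2f(t_{5}) + f(t_6)].
Sum ≈ 0.0267.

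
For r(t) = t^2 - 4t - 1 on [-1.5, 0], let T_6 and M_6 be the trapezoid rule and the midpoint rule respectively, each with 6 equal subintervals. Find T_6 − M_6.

T_6 = 4.140625.
M_6 = 4.1171875.
T_6 − M_6 = 0.0234375.

0.0234375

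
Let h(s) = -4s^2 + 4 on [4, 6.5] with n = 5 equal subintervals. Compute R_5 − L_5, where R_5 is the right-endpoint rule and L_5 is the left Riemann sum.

-52.5

R_5 = -297.5.
L_5 = -245.
R_5 − L_5 = -52.5.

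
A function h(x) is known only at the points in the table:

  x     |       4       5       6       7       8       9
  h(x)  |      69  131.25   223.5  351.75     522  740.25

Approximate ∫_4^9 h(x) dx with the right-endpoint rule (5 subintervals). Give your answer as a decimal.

Δx = 1.
Sum = 1·[131.25 + 223.5 + 351.75 + 522 + 740.25] = 1968.75.

1968.75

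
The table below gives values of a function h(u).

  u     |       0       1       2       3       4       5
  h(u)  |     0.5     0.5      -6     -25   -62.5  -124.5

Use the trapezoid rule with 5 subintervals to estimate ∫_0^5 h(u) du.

Δu = 1.
T_5 = (1/2)·[0.5 + 2·0.5 + 2·(-6) + 2·(-25) + 2·(-62.5) + (-124.5)] = -155.

-155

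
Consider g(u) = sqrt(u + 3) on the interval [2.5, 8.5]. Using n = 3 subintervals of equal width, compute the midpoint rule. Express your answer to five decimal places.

17.41071

Δu = (8.5 − 2.5)/3 = 2.
Midpoints: 3.5, 5.5, 7.5.
g(3.5) ≈ 2.54951, g(5.5) ≈ 2.91548, g(7.5) ≈ 3.24037.
Sum = Δu · [g(3.5) + g(5.5) + g(7.5)].
Sum ≈ 17.41071.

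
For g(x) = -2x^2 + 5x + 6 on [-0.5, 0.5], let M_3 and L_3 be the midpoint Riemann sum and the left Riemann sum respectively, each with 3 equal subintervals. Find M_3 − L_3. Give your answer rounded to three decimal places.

M_3 ≈ 5.85185.
L_3 ≈ 4.96296.
M_3 − L_3 ≈ 0.889.

0.889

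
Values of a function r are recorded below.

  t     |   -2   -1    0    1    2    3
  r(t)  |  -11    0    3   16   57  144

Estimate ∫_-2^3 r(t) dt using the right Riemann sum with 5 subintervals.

Δt = 1.
Sum = 1·[0 + 3 + 16 + 57 + 144] = 220.

220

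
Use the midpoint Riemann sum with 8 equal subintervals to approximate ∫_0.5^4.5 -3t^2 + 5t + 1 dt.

Δt = (4.5 − 0.5)/8 = 0.5.
Midpoints: 0.75, 1.25, 1.75, 2.25, 2.75, 3.25, 3.75, 4.25.
f(0.75) = 3.0625, f(1.25) = 2.5625, f(1.75) = 0.5625, f(2.25) = -2.9375, f(2.75) = -7.9375, f(3.25) = -14.4375, f(3.75) = -22.4375, f(4.25) = -31.9375.
Sum = Δt · [f(0.75) + f(1.25) + f(1.75) + ...].
Sum = -36.75.

-36.75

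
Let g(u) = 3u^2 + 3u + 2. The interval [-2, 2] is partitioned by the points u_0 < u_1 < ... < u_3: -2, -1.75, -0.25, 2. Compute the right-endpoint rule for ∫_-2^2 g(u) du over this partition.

48.640625

Subinterval widths: 0.25, 1.5, 2.25.
Right endpoints: -1.75, -0.25, 2.
g(-1.75) = 5.9375, g(-0.25) = 1.4375, g(2) = 20.
Sum = Σ Δu_i · g(u_i).
Sum = 48.640625.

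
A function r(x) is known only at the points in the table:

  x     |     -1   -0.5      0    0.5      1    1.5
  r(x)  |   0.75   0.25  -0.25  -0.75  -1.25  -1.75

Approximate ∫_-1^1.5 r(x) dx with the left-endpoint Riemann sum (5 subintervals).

-0.625

Δx = 0.5.
Sum = 0.5·[0.75 + 0.25 + (-0.25) + (-0.75) + (-1.25)] = -0.625.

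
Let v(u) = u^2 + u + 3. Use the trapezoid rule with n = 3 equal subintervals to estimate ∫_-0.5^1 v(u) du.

5.3125

Δu = (1 − (-0.5))/3 = 0.5.
v(-0.5) = 2.75, v(0) = 3, v(0.5) = 3.75, v(1) = 5.
T_3 = (Δu/2)·[v(u_0) + 2v(u_1) + 2v(u_2) + v(u_3)].
Sum = 5.3125.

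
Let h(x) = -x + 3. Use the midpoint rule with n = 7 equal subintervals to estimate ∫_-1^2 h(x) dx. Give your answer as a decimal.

7.5

Δx = (2 − (-1))/7 = 3/7.
Midpoints: -11/14, -5/14, 1/14, 0.5, 13/14, 19/14, 25/14.
h(-11/14) = 53/14, h(-5/14) = 47/14, h(1/14) = 41/14, h(0.5) = 2.5, h(13/14) = 29/14, h(19/14) = 23/14, h(25/14) = 17/14.
Sum = Δx · [h(-11/14) + h(-5/14) + h(1/14) + ...].
Sum = 7.5.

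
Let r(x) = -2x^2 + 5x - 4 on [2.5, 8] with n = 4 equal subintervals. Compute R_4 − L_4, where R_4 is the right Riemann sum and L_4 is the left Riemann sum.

R_4 = -272.5078125.
L_4 = -151.5078125.
R_4 − L_4 = -121.

-121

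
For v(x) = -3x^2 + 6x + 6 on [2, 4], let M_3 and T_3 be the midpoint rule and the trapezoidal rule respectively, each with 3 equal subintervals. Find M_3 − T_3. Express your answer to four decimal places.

0.6667

M_3 ≈ -7.777778.
T_3 ≈ -8.444444.
M_3 − T_3 ≈ 0.6667.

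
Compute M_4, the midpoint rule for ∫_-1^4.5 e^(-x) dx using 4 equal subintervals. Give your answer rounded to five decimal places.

Δx = (4.5 − (-1))/4 = 1.375.
Midpoints: -0.3125, 1.0625, 2.4375, 3.8125.
f(-0.3125) ≈ 1.36684, f(1.0625) ≈ 0.34559, f(2.4375) ≈ 0.08738, f(3.8125) ≈ 0.02209.
Sum = Δx · [f(-0.3125) + f(1.0625) + f(2.4375) + f(3.8125)].
Sum ≈ 2.50511.

2.50511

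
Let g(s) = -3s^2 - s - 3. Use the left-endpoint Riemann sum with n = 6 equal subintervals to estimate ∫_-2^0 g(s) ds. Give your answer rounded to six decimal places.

Δs = (0 − (-2))/6 = 1/3.
Left endpoints: -2, -5/3, -4/3, -1, -2/3, -1/3.
g(-2) = -13, g(-5/3) = -29/3, g(-4/3) = -7, g(-1) = -5, g(-2/3) = -11/3, g(-1/3) = -3.
Sum = Δs · [g(-2) + g(-5/3) + g(-4/3) + ...].
Sum ≈ -13.777778.

-13.777778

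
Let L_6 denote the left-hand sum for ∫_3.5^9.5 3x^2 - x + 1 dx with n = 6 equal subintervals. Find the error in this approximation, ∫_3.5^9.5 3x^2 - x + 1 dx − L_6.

Exact integral: ∫_3.5^9.5 f(x) dx = 781.5.
L_6 = 670.5.
Error = 781.5 − 670.5 = 111.

111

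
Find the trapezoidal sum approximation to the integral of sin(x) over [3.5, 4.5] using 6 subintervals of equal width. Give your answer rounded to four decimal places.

-0.7240

Δx = (4.5 − 3.5)/6 = 1/6.
f(3.5) ≈ -0.3508, f(11/3) ≈ -0.5013, f(23/6) ≈ -0.6379, f(4) ≈ -0.7568, f(25/6) ≈ -0.8548, f(13/3) ≈ -0.9290, f(4.5) ≈ -0.9775.
T_6 = (Δx/2)·[f(x_0) + 2f(x_1) + ... + 2f(x_{5}) + f(x_6)].
Sum ≈ -0.7240.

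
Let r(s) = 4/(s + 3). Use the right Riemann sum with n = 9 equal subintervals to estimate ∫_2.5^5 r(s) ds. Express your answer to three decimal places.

Δs = (5 − 2.5)/9 = 5/18.
Right endpoints: 25/9, 55/18, 10/3, 65/18, 35/9, 25/6, 40/9, 85/18, 5.
r(25/9) = 9/13, r(55/18) = 72/109, r(10/3) = 12/19, r(65/18) = 72/119, r(35/9) = 18/31, r(25/6) = 24/43, r(40/9) = 36/67, r(85/18) = 72/139, r(5) = 0.5.
Sum = Δs · [r(25/9) + r(55/18) + r(10/3) + ...].
Sum ≈ 1.468.

1.468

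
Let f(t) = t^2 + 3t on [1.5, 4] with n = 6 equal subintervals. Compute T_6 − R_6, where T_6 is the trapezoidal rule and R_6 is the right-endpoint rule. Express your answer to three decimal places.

T_6 ≈ 40.90567.
R_6 ≈ 45.33275.
T_6 − R_6 ≈ -4.427.

-4.427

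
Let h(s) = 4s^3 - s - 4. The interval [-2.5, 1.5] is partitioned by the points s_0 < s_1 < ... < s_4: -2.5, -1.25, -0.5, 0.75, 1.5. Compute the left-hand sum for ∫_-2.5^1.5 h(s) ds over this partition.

Subinterval widths: 1.25, 0.75, 1.25, 0.75.
Left endpoints: -2.5, -1.25, -0.5, 0.75.
h(-2.5) = -64, h(-1.25) = -10.5625, h(-0.5) = -4, h(0.75) = -3.0625.
Sum = Σ Δs_i · h(s_i).
Sum = -95.21875.

-95.21875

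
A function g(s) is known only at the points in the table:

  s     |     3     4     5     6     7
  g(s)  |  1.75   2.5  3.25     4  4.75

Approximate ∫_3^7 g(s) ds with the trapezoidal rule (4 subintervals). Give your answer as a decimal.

Δs = 1.
T_4 = (1/2)·[1.75 + 2·2.5 + 2·3.25 + 2·4 + 4.75] = 13.

13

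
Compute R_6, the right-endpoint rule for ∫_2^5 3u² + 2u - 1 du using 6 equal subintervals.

Δu = (5 − 2)/6 = 0.5.
Right endpoints: 2.5, 3, 3.5, 4, 4.5, 5.
f(2.5) = 22.75, f(3) = 32, f(3.5) = 42.75, f(4) = 55, f(4.5) = 68.75, f(5) = 84.
Sum = Δu · [f(2.5) + f(3) + f(3.5) + ...].
Sum = 152.625.

152.625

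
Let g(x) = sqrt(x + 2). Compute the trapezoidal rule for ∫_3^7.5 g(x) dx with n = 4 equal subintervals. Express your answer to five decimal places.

Δx = (7.5 − 3)/4 = 1.125.
g(3) ≈ 2.23607, g(4.125) ≈ 2.47487, g(5.25) ≈ 2.69258, g(6.375) ≈ 2.89396, g(7.5) ≈ 3.08221.
T_4 = (Δx/2)·[g(x_0) + 2g(x_1) + 2g(x_2) + 2g(x_3) + g(x_4)].
Sum ≈ 12.06062.

12.06062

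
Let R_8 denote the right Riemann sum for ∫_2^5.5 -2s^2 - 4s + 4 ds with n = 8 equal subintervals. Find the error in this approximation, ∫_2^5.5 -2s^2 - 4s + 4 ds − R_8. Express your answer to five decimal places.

14.77018

Exact integral: ∫_2^5.5 f(s) ds ≈ -144.0833333.
R_8 ≈ -158.8535156.
Error ≈ -144.0833333 − (-158.8535156) ≈ 14.77018.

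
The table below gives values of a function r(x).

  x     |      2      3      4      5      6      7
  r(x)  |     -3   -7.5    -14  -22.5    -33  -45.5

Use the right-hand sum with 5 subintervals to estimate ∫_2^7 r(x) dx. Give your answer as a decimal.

-122.5

Δx = 1.
Sum = 1·[(-7.5) + (-14) + (-22.5) + (-33) + (-45.5)] = -122.5.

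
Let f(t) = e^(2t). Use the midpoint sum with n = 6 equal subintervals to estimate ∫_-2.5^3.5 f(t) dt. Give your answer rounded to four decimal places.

Δt = (3.5 − (-2.5))/6 = 1.
Midpoints: -2, -1, 0, 1, 2, 3.
f(-2) ≈ 0.0183, f(-1) ≈ 0.1353, f(0) ≈ 1.0000, f(1) ≈ 7.3891, f(2) ≈ 54.5982, f(3) ≈ 403.4288.
Sum = Δt · [f(-2) + f(-1) + f(0) + ...].
Sum ≈ 466.5697.

466.5697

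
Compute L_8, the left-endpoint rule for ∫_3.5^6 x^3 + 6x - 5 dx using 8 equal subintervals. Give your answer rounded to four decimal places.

316.4197

Δx = (6 − 3.5)/8 = 0.3125.
Left endpoints: 3.5, 3.8125, 4.125, 4.4375, 4.75, 5.0625, 5.375, 5.6875.
f(3.5) = 58.875, f(3.8125) = 300197/4096, f(4.125) = 46049/512, f(4.4375) = 446487/4096, f(4.75) = 130.671875, f(5.0625) = 635377/4096, f(5.375) = 93459/512, f(5.6875) = 872867/4096.
Sum = Δx · [f(3.5) + f(3.8125) + f(4.125) + ...].
Sum ≈ 316.4197.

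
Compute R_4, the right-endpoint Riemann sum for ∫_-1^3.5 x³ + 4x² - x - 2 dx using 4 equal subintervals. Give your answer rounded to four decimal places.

135.9580

Δx = (3.5 − (-1))/4 = 1.125.
Right endpoints: 0.125, 1.25, 2.375, 3.5.
f(0.125) = -1055/512, f(1.25) = 4.953125, f(2.375) = 16171/512, f(3.5) = 86.375.
Sum = Δx · [f(0.125) + f(1.25) + f(2.375) + f(3.5)].
Sum ≈ 135.9580.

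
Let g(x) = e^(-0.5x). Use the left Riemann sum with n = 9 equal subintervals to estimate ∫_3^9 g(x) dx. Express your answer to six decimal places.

0.498635

Δx = (9 − 3)/9 = 2/3.
Left endpoints: 3, 11/3, 13/3, 5, 17/3, 19/3, 7, 23/3, 25/3.
g(3) ≈ 0.223130, g(11/3) ≈ 0.159880, g(13/3) ≈ 0.114559, g(5) ≈ 0.082085, g(17/3) ≈ 0.058816, g(19/3) ≈ 0.042144, g(7) ≈ 0.030197, g(23/3) ≈ 0.021637, g(25/3) ≈ 0.015504.
Sum = Δx · [g(3) + g(11/3) + g(13/3) + ...].
Sum ≈ 0.498635.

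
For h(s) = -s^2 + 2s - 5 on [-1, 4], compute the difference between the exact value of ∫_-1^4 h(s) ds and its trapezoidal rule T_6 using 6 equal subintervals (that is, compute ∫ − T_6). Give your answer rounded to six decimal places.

Exact integral: ∫_-1^4 h(s) ds ≈ -31.66666667.
T_6 ≈ -32.24537037.
Error ≈ -31.66666667 − (-32.24537037) ≈ 0.578704.

0.578704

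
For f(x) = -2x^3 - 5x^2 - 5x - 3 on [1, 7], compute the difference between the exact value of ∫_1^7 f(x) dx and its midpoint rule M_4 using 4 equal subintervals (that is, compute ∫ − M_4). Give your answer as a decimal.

Exact integral: ∫_1^7 f(x) dx = -1908.
M_4 = -1875.375.
Error = -1908 − (-1875.375) = -32.625.

-32.625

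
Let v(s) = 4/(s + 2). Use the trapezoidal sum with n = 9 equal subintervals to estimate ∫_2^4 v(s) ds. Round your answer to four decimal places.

1.6224

Δs = (4 − 2)/9 = 2/9.
v(2) = 1, v(20/9) = 18/19, v(22/9) = 0.9, v(8/3) = 6/7, v(26/9) = 9/11, v(28/9) = 18/23, v(10/3) = 0.75, v(32/9) = 0.72, v(34/9) = 9/13, v(4) = 2/3.
T_9 = (Δs/2)·[v(s_0) + 2v(s_1) + ... + 2v(s_{8}) + v(s_9)].
Sum ≈ 1.6224.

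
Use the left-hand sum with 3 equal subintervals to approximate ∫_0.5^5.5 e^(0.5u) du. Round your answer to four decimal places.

Δu = (5.5 − 0.5)/3 = 5/3.
Left endpoints: 0.5, 13/6, 23/6.
f(0.5) ≈ 1.2840, f(13/6) ≈ 2.9545, f(23/6) ≈ 6.7983.
Sum = Δu · [f(0.5) + f(13/6) + f(23/6)].
Sum ≈ 18.3947.

18.3947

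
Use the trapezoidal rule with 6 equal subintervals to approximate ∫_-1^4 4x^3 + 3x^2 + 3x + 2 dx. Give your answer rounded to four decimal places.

364.6528

Δx = (4 − (-1))/6 = 5/6.
f(-1) = -2, f(-1/6) = 169/108, f(2/3) = 176/27, f(1.5) = 26.75, f(7/3) = 2056/27, f(19/6) = 18209/108, f(4) = 318.
T_6 = (Δx/2)·[f(x_0) + 2f(x_1) + ... + 2f(x_{5}) + f(x_6)].
Sum ≈ 364.6528.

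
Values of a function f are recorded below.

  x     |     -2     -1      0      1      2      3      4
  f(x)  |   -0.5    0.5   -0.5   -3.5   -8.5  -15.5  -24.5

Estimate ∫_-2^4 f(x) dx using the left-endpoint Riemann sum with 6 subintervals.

Δx = 1.
Sum = 1·[(-0.5) + 0.5 + (-0.5) + (-3.5) + (-8.5) + (-15.5)] = -28.

-28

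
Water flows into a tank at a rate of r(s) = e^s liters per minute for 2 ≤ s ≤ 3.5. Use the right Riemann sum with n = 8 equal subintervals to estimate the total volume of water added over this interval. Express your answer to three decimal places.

Δs = (3.5 − 2)/8 = 0.1875.
Right endpoints: 2.1875, 2.375, 2.5625, 2.75, 2.9375, 3.125, 3.3125, 3.5.
r(2.1875) ≈ 8.913, r(2.375) ≈ 10.751, r(2.5625) ≈ 12.968, r(2.75) ≈ 15.643, r(2.9375) ≈ 18.869, r(3.125) ≈ 22.760, r(3.3125) ≈ 27.454, r(3.5) ≈ 33.115.
Sum = Δs · [r(2.1875) + r(2.375) + r(2.5625) + ...].
Sum ≈ 28.214.

28.214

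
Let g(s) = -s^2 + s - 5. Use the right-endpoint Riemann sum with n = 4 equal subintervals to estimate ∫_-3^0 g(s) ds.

-24.28125

Δs = (0 − (-3))/4 = 0.75.
Right endpoints: -2.25, -1.5, -0.75, 0.
g(-2.25) = -12.3125, g(-1.5) = -8.75, g(-0.75) = -6.3125, g(0) = -5.
Sum = Δs · [g(-2.25) + g(-1.5) + g(-0.75) + g(0)].
Sum = -24.28125.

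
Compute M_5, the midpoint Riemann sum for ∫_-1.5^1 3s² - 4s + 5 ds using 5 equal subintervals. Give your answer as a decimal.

19.21875

Δs = (1 − (-1.5))/5 = 0.5.
Midpoints: -1.25, -0.75, -0.25, 0.25, 0.75.
f(-1.25) = 14.6875, f(-0.75) = 9.6875, f(-0.25) = 6.1875, f(0.25) = 4.1875, f(0.75) = 3.6875.
Sum = Δs · [f(-1.25) + f(-0.75) + f(-0.25) + f(0.25) + f(0.75)].
Sum = 19.21875.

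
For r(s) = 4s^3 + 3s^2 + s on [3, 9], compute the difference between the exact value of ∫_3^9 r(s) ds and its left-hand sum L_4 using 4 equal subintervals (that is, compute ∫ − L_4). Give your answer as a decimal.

2103.75

Exact integral: ∫_3^9 r(s) ds = 7218.
L_4 = 5114.25.
Error = 7218 − 5114.25 = 2103.75.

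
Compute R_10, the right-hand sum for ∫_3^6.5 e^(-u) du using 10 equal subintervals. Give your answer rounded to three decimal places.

0.040

Δu = (6.5 − 3)/10 = 0.35.
Right endpoints: 3.35, 3.7, 4.05, 4.4, 4.75, 5.1, 5.45, 5.8, 6.15, 6.5.
f(3.35) ≈ 0.035, f(3.7) ≈ 0.025, f(4.05) ≈ 0.017, f(4.4) ≈ 0.012, f(4.75) ≈ 0.009, f(5.1) ≈ 0.006, f(5.45) ≈ 0.004, f(5.8) ≈ 0.003, f(6.15) ≈ 0.002, f(6.5) ≈ 0.002.
Sum = Δu · [f(3.35) + f(3.7) + f(4.05) + ...].
Sum ≈ 0.040.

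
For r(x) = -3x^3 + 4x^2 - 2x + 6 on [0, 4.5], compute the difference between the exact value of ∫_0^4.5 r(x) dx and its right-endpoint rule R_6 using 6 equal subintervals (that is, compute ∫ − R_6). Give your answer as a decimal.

Exact integral: ∫_0^4.5 r(x) dx = -179.296875.
R_6 = -261.66796875.
Error = -179.296875 − (-261.66796875) = 82.37109375.

82.37109375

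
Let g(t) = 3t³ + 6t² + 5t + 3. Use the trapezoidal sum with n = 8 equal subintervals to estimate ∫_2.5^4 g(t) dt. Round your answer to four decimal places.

Δt = (4 − 2.5)/8 = 0.1875.
g(2.5) = 99.875, g(2.6875) = 483353/4096, g(2.875) = 70789/512, g(3.0625) = 658451/4096, g(3.25) = 185.609375, g(3.4375) = 872213/4096, g(3.625) = 124351/512, g(3.8125) = 1128527/4096, g(4) = 311.
T_8 = (Δt/2)·[g(t_0) + 2g(t_1) + ... + 2g(t_{7}) + g(t_8)].
Sum ≈ 288.6379.

288.6379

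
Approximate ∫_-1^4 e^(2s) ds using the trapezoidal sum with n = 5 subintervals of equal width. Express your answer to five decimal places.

1956.96266

Δs = (4 − (-1))/5 = 1.
f(-1) ≈ 0.13534, f(0) ≈ 1.00000, f(1) ≈ 7.38906, f(2) ≈ 54.59815, f(3) ≈ 403.42879, f(4) ≈ 2980.95799.
T_5 = (Δs/2)·[f(s_0) + 2f(s_1) + ... + 2f(s_{4}) + f(s_5)].
Sum ≈ 1956.96266.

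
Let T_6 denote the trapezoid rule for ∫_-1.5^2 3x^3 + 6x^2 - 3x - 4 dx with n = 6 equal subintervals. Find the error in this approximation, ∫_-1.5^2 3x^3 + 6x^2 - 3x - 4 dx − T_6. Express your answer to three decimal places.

-1.638

Exact integral: ∫_-1.5^2 f(x) dx = 14.328125.
T_6 ≈ 15.96571.
Error ≈ 14.328125 − 15.96571 ≈ -1.638.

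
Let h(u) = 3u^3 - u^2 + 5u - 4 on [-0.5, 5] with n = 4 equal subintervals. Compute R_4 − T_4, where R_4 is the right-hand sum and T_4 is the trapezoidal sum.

R_4 ≈ 760.192383.
T_4 ≈ 500.231445.
R_4 − T_4 = 259.9609375.

259.9609375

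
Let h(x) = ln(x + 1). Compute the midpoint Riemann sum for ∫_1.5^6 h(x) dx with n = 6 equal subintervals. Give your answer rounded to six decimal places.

6.836625

Δx = (6 − 1.5)/6 = 0.75.
Midpoints: 1.875, 2.625, 3.375, 4.125, 4.875, 5.625.
h(1.875) ≈ 1.056053, h(2.625) ≈ 1.287854, h(3.375) ≈ 1.475907, h(4.125) ≈ 1.634131, h(4.875) ≈ 1.770706, h(5.625) ≈ 1.890850.
Sum = Δx · [h(1.875) + h(2.625) + h(3.375) + ...].
Sum ≈ 6.836625.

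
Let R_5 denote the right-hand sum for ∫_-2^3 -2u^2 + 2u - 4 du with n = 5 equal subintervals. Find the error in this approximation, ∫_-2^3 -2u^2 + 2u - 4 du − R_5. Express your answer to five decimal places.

1.66667

Exact integral: ∫_-2^3 f(u) du ≈ -38.3333333.
R_5 = -40.
Error ≈ -38.3333333 − (-40) ≈ 1.66667.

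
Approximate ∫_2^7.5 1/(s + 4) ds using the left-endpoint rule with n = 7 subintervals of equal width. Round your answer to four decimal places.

Δs = (7.5 − 2)/7 = 11/14.
Left endpoints: 2, 39/14, 25/7, 61/14, 36/7, 83/14, 47/7.
f(2) = 1/6, f(39/14) = 14/95, f(25/7) = 7/53, f(61/14) = 14/117, f(36/7) = 0.109375, f(83/14) = 14/139, f(47/7) = 7/75.
Sum = Δs · [f(2) + f(39/14) + f(25/7) + ...].
Sum ≈ 0.6829.

0.6829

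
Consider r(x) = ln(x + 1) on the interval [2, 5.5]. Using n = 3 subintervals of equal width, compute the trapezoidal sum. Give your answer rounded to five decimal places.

Δx = (5.5 − 2)/3 = 7/6.
r(2) ≈ 1.09861, r(19/6) ≈ 1.42712, r(13/3) ≈ 1.67398, r(5.5) ≈ 1.87180.
T_3 = (Δx/2)·[r(x_0) + 2r(x_1) + 2r(x_2) + r(x_3)].
Sum ≈ 5.35068.

5.35068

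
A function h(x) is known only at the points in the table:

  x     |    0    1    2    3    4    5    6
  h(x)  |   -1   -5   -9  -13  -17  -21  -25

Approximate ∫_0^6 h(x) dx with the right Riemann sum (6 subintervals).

Δx = 1.
Sum = 1·[(-5) + (-9) + (-13) + (-17) + (-21) + (-25)] = -90.

-90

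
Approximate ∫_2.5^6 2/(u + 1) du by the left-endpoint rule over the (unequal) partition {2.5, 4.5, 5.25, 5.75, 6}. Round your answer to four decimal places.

Subinterval widths: 2, 0.75, 0.5, 0.25.
Left endpoints: 2.5, 4.5, 5.25, 5.75.
f(2.5) = 4/7, f(4.5) = 4/11, f(5.25) = 0.32, f(5.75) = 8/27.
Sum = Σ Δu_i · f(u_i).
Sum ≈ 1.6497.

1.6497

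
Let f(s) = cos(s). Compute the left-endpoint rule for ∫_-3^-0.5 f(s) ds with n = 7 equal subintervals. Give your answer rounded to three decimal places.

-0.668

Δs = (-0.5 − (-3))/7 = 5/14.
Left endpoints: -3, -37/14, -16/7, -27/14, -11/7, -17/14, -6/7.
f(-3) ≈ -0.990, f(-37/14) ≈ -0.878, f(-16/7) ≈ -0.656, f(-27/14) ≈ -0.350, f(-11/7) ≈ -0.001, f(-17/14) ≈ 0.349, f(-6/7) ≈ 0.655.
Sum = Δs · [f(-3) + f(-37/14) + f(-16/7) + ...].
Sum ≈ -0.668.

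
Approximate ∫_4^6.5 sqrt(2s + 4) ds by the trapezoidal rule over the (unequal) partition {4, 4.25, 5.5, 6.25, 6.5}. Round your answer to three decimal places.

Subinterval widths: 0.25, 1.25, 0.75, 0.25.
f(4) ≈ 3.464, f(4.25) ≈ 3.536, f(5.5) ≈ 3.873, f(6.25) ≈ 4.062, f(6.5) ≈ 4.123.
On each subinterval the trapezoid contributes (Δs_i/2)·[f(s_{i-1}) + f(s_i)].
Sum ≈ 9.504.

9.504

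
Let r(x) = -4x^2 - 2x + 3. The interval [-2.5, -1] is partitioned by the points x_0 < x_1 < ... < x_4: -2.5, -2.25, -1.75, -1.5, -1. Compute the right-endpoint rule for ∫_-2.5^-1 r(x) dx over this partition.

Subinterval widths: 0.25, 0.5, 0.25, 0.5.
Right endpoints: -2.25, -1.75, -1.5, -1.
r(-2.25) = -12.75, r(-1.75) = -5.75, r(-1.5) = -3, r(-1) = 1.
Sum = Σ Δx_i · r(x_i).
Sum = -6.3125.

-6.3125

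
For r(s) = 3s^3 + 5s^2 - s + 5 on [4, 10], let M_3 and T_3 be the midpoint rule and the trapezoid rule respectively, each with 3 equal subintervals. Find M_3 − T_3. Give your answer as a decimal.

M_3 = 8720.
T_3 = 9128.
M_3 − T_3 = -408.

-408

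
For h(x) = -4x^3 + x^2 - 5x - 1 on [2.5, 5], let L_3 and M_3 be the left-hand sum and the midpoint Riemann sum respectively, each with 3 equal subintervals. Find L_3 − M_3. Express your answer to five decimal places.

160.59028

L_3 ≈ -431.8981481.
M_3 ≈ -592.4884259.
L_3 − M_3 ≈ 160.59028.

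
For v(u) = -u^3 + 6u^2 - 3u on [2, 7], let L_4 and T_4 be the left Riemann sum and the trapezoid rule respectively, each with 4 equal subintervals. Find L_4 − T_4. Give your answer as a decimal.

50

L_4 = 46.484375.
T_4 = -3.515625.
L_4 − T_4 = 50.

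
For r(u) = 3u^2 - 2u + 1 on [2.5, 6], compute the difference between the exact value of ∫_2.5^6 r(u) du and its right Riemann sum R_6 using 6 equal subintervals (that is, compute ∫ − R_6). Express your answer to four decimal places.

-24.5851

Exact integral: ∫_2.5^6 r(u) du = 174.125.
R_6 ≈ 198.710069.
Error ≈ 174.125 − 198.710069 ≈ -24.5851.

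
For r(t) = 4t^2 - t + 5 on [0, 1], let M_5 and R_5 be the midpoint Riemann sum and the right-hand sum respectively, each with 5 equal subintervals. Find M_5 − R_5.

-0.34

M_5 = 5.82.
R_5 = 6.16.
M_5 − R_5 = -0.34.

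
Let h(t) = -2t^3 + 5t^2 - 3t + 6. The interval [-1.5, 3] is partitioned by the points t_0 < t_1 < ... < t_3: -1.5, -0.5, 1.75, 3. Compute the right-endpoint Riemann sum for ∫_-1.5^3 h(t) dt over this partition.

Subinterval widths: 1, 2.25, 1.25.
Right endpoints: -0.5, 1.75, 3.
h(-0.5) = 9, h(1.75) = 5.34375, h(3) = -12.
Sum = Σ Δt_i · h(t_i).
Sum = 6.0234375.

6.0234375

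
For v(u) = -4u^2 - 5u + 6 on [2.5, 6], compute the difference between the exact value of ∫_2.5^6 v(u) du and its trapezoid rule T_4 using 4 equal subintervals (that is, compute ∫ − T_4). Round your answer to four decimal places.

1.7865

Exact integral: ∫_2.5^6 v(u) du ≈ -320.541667.
T_4 = -322.328125.
Error ≈ -320.541667 − (-322.328125) ≈ 1.7865.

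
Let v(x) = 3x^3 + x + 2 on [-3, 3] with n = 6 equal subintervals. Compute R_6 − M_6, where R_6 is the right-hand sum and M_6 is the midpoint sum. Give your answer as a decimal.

84

R_6 = 96.
M_6 = 12.
R_6 − M_6 = 84.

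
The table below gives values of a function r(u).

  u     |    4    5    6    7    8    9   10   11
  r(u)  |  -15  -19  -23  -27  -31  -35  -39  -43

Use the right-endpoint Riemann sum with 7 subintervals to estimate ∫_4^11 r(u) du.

-217

Δu = 1.
Sum = 1·[(-19) + (-23) + (-27) + (-31) + (-35) + (-39) + (-43)] = -217.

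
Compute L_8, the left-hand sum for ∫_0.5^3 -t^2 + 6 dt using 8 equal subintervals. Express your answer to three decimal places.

7.368

Δt = (3 − 0.5)/8 = 0.3125.
Left endpoints: 0.5, 0.8125, 1.125, 1.4375, 1.75, 2.0625, 2.375, 2.6875.
f(0.5) = 5.75, f(0.8125) = 5.33984375, f(1.125) = 4.734375, f(1.4375) = 3.93359375, f(1.75) = 2.9375, f(2.0625) = 1.74609375, f(2.375) = 0.359375, f(2.6875) = -1.22265625.
Sum = Δt · [f(0.5) + f(0.8125) + f(1.125) + ...].
Sum ≈ 7.368.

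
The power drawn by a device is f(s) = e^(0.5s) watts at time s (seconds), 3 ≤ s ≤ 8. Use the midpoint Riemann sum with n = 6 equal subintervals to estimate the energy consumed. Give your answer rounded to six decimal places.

Δs = (8 − 3)/6 = 5/6.
Midpoints: 41/12, 4.25, 61/12, 71/12, 6.75, 91/12.
f(41/12) ≈ 5.519754, f(4.25) ≈ 8.372897, f(61/12) ≈ 12.700821, f(71/12) ≈ 19.265835, f(6.75) ≈ 29.224284, f(91/12) ≈ 44.330222.
Sum = Δs · [f(41/12) + f(4.25) + f(61/12) + ...].
Sum ≈ 99.511512.

99.511512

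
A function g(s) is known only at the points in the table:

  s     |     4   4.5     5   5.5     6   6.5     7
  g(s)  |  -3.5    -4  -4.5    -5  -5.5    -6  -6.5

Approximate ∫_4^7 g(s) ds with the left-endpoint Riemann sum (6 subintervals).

-14.25

Δs = 0.5.
Sum = 0.5·[(-3.5) + (-4) + (-4.5) + (-5) + (-5.5) + (-6)] = -14.25.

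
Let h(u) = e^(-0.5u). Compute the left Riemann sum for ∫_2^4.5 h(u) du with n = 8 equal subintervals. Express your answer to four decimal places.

Δu = (4.5 − 2)/8 = 0.3125.
Left endpoints: 2, 2.3125, 2.625, 2.9375, 3.25, 3.5625, 3.875, 4.1875.
h(2) ≈ 0.3679, h(2.3125) ≈ 0.3147, h(2.625) ≈ 0.2691, h(2.9375) ≈ 0.2302, h(3.25) ≈ 0.1969, h(3.5625) ≈ 0.1684, h(3.875) ≈ 0.1441, h(4.1875) ≈ 0.1232.
Sum = Δu · [h(2) + h(2.3125) + h(2.625) + ...].
Sum ≈ 0.5670.

0.5670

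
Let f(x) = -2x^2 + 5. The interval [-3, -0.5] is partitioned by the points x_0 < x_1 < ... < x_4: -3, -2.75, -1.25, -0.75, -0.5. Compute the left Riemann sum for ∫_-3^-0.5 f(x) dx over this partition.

-16.53125

Subinterval widths: 0.25, 1.5, 0.5, 0.25.
Left endpoints: -3, -2.75, -1.25, -0.75.
f(-3) = -13, f(-2.75) = -10.125, f(-1.25) = 1.875, f(-0.75) = 3.875.
Sum = Σ Δx_i · f(x_i).
Sum = -16.53125.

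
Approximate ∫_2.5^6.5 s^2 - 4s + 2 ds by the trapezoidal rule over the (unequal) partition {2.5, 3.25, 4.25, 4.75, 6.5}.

Subinterval widths: 0.75, 1, 0.5, 1.75.
f(2.5) = -1.75, f(3.25) = -0.4375, f(4.25) = 3.0625, f(4.75) = 5.5625, f(6.5) = 18.25.
On each subinterval the trapezoid contributes (Δs_i/2)·[f(s_{i-1}) + f(s_i)].
Sum = 23.484375.

23.484375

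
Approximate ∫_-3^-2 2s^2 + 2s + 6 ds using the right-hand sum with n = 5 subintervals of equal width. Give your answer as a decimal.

12.88

Δs = (-2 − (-3))/5 = 0.2.
Right endpoints: -2.8, -2.6, -2.4, -2.2, -2.
f(-2.8) = 16.08, f(-2.6) = 14.32, f(-2.4) = 12.72, f(-2.2) = 11.28, f(-2) = 10.
Sum = Δs · [f(-2.8) + f(-2.6) + f(-2.4) + f(-2.2) + f(-2)].
Sum = 12.88.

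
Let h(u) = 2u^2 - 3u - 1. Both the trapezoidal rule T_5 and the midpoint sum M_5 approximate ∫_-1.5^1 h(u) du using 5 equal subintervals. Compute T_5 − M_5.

0.3125

T_5 = 2.5.
M_5 = 2.1875.
T_5 − M_5 = 0.3125.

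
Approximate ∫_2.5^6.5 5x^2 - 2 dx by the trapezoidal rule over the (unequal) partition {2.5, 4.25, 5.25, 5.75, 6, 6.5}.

429.1875

Subinterval widths: 1.75, 1, 0.5, 0.25, 0.5.
f(2.5) = 29.25, f(4.25) = 88.3125, f(5.25) = 135.8125, f(5.75) = 163.3125, f(6) = 178, f(6.5) = 209.25.
On each subinterval the trapezoid contributes (Δx_i/2)·[f(x_{i-1}) + f(x_i)].
Sum = 429.1875.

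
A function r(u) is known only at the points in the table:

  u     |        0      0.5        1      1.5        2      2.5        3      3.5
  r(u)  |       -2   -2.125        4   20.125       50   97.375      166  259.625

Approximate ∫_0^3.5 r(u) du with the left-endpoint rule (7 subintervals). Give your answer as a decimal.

Δu = 0.5.
Sum = 0.5·[(-2) + (-2.125) + 4 + 20.125 + 50 + 97.375 + 166] = 166.6875.

166.6875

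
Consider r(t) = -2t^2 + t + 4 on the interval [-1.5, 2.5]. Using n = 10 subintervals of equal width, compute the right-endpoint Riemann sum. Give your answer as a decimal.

4.32

Δt = (2.5 − (-1.5))/10 = 0.4.
Right endpoints: -1.1, -0.7, -0.3, 0.1, 0.5, 0.9, 1.3, 1.7, 2.1, 2.5.
r(-1.1) = 0.48, r(-0.7) = 2.32, r(-0.3) = 3.52, r(0.1) = 4.08, r(0.5) = 4, r(0.9) = 3.28, r(1.3) = 1.92, r(1.7) = -0.08, r(2.1) = -2.72, r(2.5) = -6.
Sum = Δt · [r(-1.1) + r(-0.7) + r(-0.3) + ...].
Sum = 4.32.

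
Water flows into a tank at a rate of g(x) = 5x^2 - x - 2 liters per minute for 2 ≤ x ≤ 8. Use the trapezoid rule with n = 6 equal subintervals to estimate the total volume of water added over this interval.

803

Δx = (8 − 2)/6 = 1.
g(2) = 16, g(3) = 40, g(4) = 74, g(5) = 118, g(6) = 172, g(7) = 236, g(8) = 310.
T_6 = (Δx/2)·[g(x_0) + 2g(x_1) + ... + 2g(x_{5}) + g(x_6)].
Sum = 803.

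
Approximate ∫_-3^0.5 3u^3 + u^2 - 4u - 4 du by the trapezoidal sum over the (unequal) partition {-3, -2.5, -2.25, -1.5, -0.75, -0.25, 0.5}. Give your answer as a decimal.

Subinterval widths: 0.5, 0.25, 0.75, 0.75, 0.5, 0.75.
f(-3) = -64, f(-2.5) = -34.625, f(-2.25) = -24.109375, f(-1.5) = -5.875, f(-0.75) = -1.703125, f(-0.25) = -2.984375, f(0.5) = -5.375.
On each subinterval the trapezoid contributes (Δu_i/2)·[f(u_{i-1}) + f(u_i)].
Sum = -50.390625.

-50.390625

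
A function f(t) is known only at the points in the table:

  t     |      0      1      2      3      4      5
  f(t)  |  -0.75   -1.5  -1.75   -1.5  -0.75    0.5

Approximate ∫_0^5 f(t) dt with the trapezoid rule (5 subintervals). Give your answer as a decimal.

-5.625

Δt = 1.
T_5 = (1/2)·[(-0.75) + 2·(-1.5) + 2·(-1.75) + 2·(-1.5) + 2·(-0.75) + 0.5] = -5.625.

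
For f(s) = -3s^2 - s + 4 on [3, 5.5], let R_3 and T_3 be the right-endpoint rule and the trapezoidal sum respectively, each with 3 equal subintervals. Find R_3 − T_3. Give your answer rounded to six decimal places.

-27.604167

R_3 ≈ -168.47222222.
T_3 ≈ -140.86805556.
R_3 − T_3 ≈ -27.604167.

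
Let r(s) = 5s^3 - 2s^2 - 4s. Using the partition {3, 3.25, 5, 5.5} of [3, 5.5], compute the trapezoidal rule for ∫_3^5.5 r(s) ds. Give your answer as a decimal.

962.359375

Subinterval widths: 0.25, 1.75, 0.5.
r(3) = 105, r(3.25) = 137.515625, r(5) = 555, r(5.5) = 749.375.
On each subinterval the trapezoid contributes (Δs_i/2)·[r(s_{i-1}) + r(s_i)].
Sum = 962.359375.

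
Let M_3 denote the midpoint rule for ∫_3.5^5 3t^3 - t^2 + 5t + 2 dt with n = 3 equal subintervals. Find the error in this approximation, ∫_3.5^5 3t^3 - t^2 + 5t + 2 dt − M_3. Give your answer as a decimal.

1.1640625

Exact integral: ∫_3.5^5 f(t) dt = 363.703125.
M_3 = 362.5390625.
Error = 363.703125 − 362.5390625 = 1.1640625.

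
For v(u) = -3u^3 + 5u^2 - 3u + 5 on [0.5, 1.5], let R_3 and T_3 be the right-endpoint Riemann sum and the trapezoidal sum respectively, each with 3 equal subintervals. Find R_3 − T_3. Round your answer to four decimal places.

R_3 ≈ 3.134259.
T_3 ≈ 3.592593.
R_3 − T_3 ≈ -0.4583.

-0.4583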